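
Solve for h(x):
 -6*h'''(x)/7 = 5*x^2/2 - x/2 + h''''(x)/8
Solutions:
 h(x) = C1 + C2*x + C3*x^2 + C4*exp(-48*x/7) - 7*x^5/144 + 413*x^4/6912 - 2891*x^3/82944


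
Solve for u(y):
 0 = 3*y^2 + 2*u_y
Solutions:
 u(y) = C1 - y^3/2


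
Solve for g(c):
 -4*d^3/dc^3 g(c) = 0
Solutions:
 g(c) = C1 + C2*c + C3*c^2


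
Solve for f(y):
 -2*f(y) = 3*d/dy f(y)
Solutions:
 f(y) = C1*exp(-2*y/3)


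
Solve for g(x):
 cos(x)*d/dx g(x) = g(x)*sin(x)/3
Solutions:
 g(x) = C1/cos(x)^(1/3)


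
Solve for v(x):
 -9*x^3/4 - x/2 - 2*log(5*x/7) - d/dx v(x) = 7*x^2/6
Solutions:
 v(x) = C1 - 9*x^4/16 - 7*x^3/18 - x^2/4 - 2*x*log(x) - 2*x*log(5) + 2*x + 2*x*log(7)


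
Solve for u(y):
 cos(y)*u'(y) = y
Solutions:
 u(y) = C1 + Integral(y/cos(y), y)


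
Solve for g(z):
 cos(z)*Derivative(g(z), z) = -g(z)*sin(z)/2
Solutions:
 g(z) = C1*sqrt(cos(z))


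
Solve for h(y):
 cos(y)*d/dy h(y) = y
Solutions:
 h(y) = C1 + Integral(y/cos(y), y)


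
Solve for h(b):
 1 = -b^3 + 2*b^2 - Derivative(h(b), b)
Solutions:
 h(b) = C1 - b^4/4 + 2*b^3/3 - b


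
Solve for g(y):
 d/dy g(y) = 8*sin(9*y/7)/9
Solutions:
 g(y) = C1 - 56*cos(9*y/7)/81


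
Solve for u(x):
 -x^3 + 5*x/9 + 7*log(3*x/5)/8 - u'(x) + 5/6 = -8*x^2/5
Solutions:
 u(x) = C1 - x^4/4 + 8*x^3/15 + 5*x^2/18 + 7*x*log(x)/8 - 7*x*log(5)/8 - x/24 + 7*x*log(3)/8


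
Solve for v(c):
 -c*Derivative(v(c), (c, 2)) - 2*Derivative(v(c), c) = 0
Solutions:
 v(c) = C1 + C2/c


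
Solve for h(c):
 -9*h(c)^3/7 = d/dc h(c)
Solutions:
 h(c) = -sqrt(14)*sqrt(-1/(C1 - 9*c))/2
 h(c) = sqrt(14)*sqrt(-1/(C1 - 9*c))/2


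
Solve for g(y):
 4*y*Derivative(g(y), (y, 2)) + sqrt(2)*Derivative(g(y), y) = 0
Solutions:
 g(y) = C1 + C2*y^(1 - sqrt(2)/4)


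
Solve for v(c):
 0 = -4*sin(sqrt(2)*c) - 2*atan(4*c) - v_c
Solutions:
 v(c) = C1 - 2*c*atan(4*c) + log(16*c^2 + 1)/4 + 2*sqrt(2)*cos(sqrt(2)*c)


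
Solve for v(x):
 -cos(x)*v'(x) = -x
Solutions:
 v(x) = C1 + Integral(x/cos(x), x)


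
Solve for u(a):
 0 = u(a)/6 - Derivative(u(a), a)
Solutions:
 u(a) = C1*exp(a/6)


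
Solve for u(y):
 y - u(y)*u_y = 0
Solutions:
 u(y) = -sqrt(C1 + y^2)
 u(y) = sqrt(C1 + y^2)


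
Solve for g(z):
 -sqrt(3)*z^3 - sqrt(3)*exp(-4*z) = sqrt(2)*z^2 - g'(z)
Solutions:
 g(z) = C1 + sqrt(3)*z^4/4 + sqrt(2)*z^3/3 - sqrt(3)*exp(-4*z)/4


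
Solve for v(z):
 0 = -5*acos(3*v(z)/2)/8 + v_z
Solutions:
 Integral(1/acos(3*_y/2), (_y, v(z))) = C1 + 5*z/8


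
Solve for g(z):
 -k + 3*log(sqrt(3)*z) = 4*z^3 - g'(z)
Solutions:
 g(z) = C1 + k*z + z^4 - 3*z*log(z) - 3*z*log(3)/2 + 3*z


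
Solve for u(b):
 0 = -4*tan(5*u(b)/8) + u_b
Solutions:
 u(b) = -8*asin(C1*exp(5*b/2))/5 + 8*pi/5
 u(b) = 8*asin(C1*exp(5*b/2))/5


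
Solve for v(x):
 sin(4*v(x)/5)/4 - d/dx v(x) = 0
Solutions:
 -x/4 + 5*log(cos(4*v(x)/5) - 1)/8 - 5*log(cos(4*v(x)/5) + 1)/8 = C1


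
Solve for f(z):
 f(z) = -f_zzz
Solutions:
 f(z) = C3*exp(-z) + (C1*sin(sqrt(3)*z/2) + C2*cos(sqrt(3)*z/2))*exp(z/2)


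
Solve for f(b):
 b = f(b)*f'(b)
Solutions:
 f(b) = -sqrt(C1 + b^2)
 f(b) = sqrt(C1 + b^2)


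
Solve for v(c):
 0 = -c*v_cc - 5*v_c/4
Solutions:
 v(c) = C1 + C2/c^(1/4)


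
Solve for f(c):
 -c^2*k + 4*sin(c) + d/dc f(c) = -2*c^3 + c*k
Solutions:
 f(c) = C1 - c^4/2 + c^3*k/3 + c^2*k/2 + 4*cos(c)


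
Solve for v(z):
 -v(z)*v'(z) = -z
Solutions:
 v(z) = -sqrt(C1 + z^2)
 v(z) = sqrt(C1 + z^2)


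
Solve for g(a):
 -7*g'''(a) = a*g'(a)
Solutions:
 g(a) = C1 + Integral(C2*airyai(-7^(2/3)*a/7) + C3*airybi(-7^(2/3)*a/7), a)


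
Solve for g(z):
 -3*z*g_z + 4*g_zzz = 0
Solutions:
 g(z) = C1 + Integral(C2*airyai(6^(1/3)*z/2) + C3*airybi(6^(1/3)*z/2), z)


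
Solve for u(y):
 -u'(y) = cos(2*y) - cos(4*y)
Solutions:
 u(y) = C1 - sin(2*y)/2 + sin(4*y)/4


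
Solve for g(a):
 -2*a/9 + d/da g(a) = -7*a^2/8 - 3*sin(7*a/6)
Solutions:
 g(a) = C1 - 7*a^3/24 + a^2/9 + 18*cos(7*a/6)/7


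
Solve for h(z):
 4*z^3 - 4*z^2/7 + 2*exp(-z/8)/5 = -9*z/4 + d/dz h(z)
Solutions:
 h(z) = C1 + z^4 - 4*z^3/21 + 9*z^2/8 - 16*exp(-z/8)/5


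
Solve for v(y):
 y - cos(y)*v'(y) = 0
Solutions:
 v(y) = C1 + Integral(y/cos(y), y)


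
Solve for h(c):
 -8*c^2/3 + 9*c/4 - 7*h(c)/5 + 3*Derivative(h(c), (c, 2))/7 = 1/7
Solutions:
 h(c) = C1*exp(-7*sqrt(15)*c/15) + C2*exp(7*sqrt(15)*c/15) - 40*c^2/21 + 45*c/28 - 435/343


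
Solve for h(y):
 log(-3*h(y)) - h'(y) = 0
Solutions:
 -Integral(1/(log(-_y) + log(3)), (_y, h(y))) = C1 - y


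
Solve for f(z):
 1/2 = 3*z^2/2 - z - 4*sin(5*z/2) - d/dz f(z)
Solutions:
 f(z) = C1 + z^3/2 - z^2/2 - z/2 + 8*cos(5*z/2)/5


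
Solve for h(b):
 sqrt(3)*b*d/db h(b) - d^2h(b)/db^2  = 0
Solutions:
 h(b) = C1 + C2*erfi(sqrt(2)*3^(1/4)*b/2)


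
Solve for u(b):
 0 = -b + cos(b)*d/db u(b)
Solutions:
 u(b) = C1 + Integral(b/cos(b), b)


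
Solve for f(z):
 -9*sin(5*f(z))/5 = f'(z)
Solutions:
 f(z) = -acos((-C1 - exp(18*z))/(C1 - exp(18*z)))/5 + 2*pi/5
 f(z) = acos((-C1 - exp(18*z))/(C1 - exp(18*z)))/5


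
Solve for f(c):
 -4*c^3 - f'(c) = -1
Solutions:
 f(c) = C1 - c^4 + c


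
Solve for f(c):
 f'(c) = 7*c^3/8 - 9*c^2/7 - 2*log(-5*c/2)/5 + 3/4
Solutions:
 f(c) = C1 + 7*c^4/32 - 3*c^3/7 - 2*c*log(-c)/5 + c*(-8*log(5) + 8*log(2) + 23)/20


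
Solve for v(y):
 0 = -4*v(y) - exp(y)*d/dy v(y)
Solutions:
 v(y) = C1*exp(4*exp(-y))


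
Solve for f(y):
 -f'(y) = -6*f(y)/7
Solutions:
 f(y) = C1*exp(6*y/7)


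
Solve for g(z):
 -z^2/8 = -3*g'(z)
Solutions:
 g(z) = C1 + z^3/72


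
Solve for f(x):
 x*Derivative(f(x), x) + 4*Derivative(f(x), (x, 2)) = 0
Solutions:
 f(x) = C1 + C2*erf(sqrt(2)*x/4)


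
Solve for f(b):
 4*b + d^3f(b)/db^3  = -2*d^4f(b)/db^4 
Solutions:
 f(b) = C1 + C2*b + C3*b^2 + C4*exp(-b/2) - b^4/6 + 4*b^3/3


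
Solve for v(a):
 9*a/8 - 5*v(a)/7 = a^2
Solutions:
 v(a) = 7*a*(9 - 8*a)/40


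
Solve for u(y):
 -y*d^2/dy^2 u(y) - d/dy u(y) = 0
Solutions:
 u(y) = C1 + C2*log(y)


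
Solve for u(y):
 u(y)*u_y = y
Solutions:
 u(y) = -sqrt(C1 + y^2)
 u(y) = sqrt(C1 + y^2)


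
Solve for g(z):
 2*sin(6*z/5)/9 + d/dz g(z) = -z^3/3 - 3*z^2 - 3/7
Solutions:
 g(z) = C1 - z^4/12 - z^3 - 3*z/7 + 5*cos(6*z/5)/27


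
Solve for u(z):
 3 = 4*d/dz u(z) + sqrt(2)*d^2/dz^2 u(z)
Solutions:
 u(z) = C1 + C2*exp(-2*sqrt(2)*z) + 3*z/4


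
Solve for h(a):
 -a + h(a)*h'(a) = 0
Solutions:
 h(a) = -sqrt(C1 + a^2)
 h(a) = sqrt(C1 + a^2)


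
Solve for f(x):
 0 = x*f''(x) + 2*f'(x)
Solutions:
 f(x) = C1 + C2/x


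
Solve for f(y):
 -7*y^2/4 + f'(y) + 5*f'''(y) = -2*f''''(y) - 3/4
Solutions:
 f(y) = C1 + C2*exp(y*(-10 + 25/(12*sqrt(114) + 179)^(1/3) + (12*sqrt(114) + 179)^(1/3))/12)*sin(sqrt(3)*y*(-(12*sqrt(114) + 179)^(1/3) + 25/(12*sqrt(114) + 179)^(1/3))/12) + C3*exp(y*(-10 + 25/(12*sqrt(114) + 179)^(1/3) + (12*sqrt(114) + 179)^(1/3))/12)*cos(sqrt(3)*y*(-(12*sqrt(114) + 179)^(1/3) + 25/(12*sqrt(114) + 179)^(1/3))/12) + C4*exp(-y*(25/(12*sqrt(114) + 179)^(1/3) + 5 + (12*sqrt(114) + 179)^(1/3))/6) + 7*y^3/12 - 73*y/4


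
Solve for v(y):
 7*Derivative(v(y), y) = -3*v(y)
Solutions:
 v(y) = C1*exp(-3*y/7)


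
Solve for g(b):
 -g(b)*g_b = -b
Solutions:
 g(b) = -sqrt(C1 + b^2)
 g(b) = sqrt(C1 + b^2)


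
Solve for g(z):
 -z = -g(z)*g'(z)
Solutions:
 g(z) = -sqrt(C1 + z^2)
 g(z) = sqrt(C1 + z^2)


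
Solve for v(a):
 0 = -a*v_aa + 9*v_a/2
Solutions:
 v(a) = C1 + C2*a^(11/2)


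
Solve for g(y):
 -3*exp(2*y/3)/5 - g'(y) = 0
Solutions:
 g(y) = C1 - 9*exp(2*y/3)/10


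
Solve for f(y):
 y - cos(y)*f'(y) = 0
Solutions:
 f(y) = C1 + Integral(y/cos(y), y)


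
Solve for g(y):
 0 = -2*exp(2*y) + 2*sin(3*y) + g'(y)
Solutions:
 g(y) = C1 + exp(2*y) + 2*cos(3*y)/3


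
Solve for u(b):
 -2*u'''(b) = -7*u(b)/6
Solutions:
 u(b) = C3*exp(126^(1/3)*b/6) + (C1*sin(14^(1/3)*3^(1/6)*b/4) + C2*cos(14^(1/3)*3^(1/6)*b/4))*exp(-126^(1/3)*b/12)


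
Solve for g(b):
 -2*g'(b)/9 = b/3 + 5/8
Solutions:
 g(b) = C1 - 3*b^2/4 - 45*b/16


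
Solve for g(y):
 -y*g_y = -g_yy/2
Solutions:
 g(y) = C1 + C2*erfi(y)


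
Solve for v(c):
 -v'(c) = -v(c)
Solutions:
 v(c) = C1*exp(c)


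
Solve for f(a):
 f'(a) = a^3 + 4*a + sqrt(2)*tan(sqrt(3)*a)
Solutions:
 f(a) = C1 + a^4/4 + 2*a^2 - sqrt(6)*log(cos(sqrt(3)*a))/3


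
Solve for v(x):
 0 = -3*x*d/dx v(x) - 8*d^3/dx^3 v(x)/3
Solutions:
 v(x) = C1 + Integral(C2*airyai(-3^(2/3)*x/2) + C3*airybi(-3^(2/3)*x/2), x)


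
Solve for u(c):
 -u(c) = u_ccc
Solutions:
 u(c) = C3*exp(-c) + (C1*sin(sqrt(3)*c/2) + C2*cos(sqrt(3)*c/2))*exp(c/2)


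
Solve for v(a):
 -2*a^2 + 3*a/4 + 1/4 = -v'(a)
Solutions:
 v(a) = C1 + 2*a^3/3 - 3*a^2/8 - a/4


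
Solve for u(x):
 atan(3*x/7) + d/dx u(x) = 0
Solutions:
 u(x) = C1 - x*atan(3*x/7) + 7*log(9*x^2 + 49)/6


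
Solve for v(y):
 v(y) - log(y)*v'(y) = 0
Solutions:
 v(y) = C1*exp(li(y))


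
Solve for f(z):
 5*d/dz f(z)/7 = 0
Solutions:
 f(z) = C1


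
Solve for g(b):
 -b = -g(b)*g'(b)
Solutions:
 g(b) = -sqrt(C1 + b^2)
 g(b) = sqrt(C1 + b^2)


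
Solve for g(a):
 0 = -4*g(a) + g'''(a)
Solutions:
 g(a) = C3*exp(2^(2/3)*a) + (C1*sin(2^(2/3)*sqrt(3)*a/2) + C2*cos(2^(2/3)*sqrt(3)*a/2))*exp(-2^(2/3)*a/2)


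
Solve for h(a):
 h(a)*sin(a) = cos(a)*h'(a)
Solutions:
 h(a) = C1/cos(a)


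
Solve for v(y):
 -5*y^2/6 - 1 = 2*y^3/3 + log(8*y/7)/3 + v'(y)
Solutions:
 v(y) = C1 - y^4/6 - 5*y^3/18 - y*log(y)/3 - 2*y/3 + y*log(7^(1/3)/2)


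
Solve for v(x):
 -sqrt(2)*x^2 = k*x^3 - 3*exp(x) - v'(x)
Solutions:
 v(x) = C1 + k*x^4/4 + sqrt(2)*x^3/3 - 3*exp(x)


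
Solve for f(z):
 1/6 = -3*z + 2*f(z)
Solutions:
 f(z) = 3*z/2 + 1/12


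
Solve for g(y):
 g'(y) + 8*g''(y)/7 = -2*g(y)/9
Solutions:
 g(y) = (C1*sin(sqrt(7)*y/48) + C2*cos(sqrt(7)*y/48))*exp(-7*y/16)


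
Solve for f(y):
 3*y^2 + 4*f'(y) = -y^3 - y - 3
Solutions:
 f(y) = C1 - y^4/16 - y^3/4 - y^2/8 - 3*y/4


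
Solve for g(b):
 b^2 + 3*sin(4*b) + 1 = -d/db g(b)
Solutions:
 g(b) = C1 - b^3/3 - b + 3*cos(4*b)/4


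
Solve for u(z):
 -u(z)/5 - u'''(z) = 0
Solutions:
 u(z) = C3*exp(-5^(2/3)*z/5) + (C1*sin(sqrt(3)*5^(2/3)*z/10) + C2*cos(sqrt(3)*5^(2/3)*z/10))*exp(5^(2/3)*z/10)


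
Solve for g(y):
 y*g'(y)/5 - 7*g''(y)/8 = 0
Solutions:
 g(y) = C1 + C2*erfi(2*sqrt(35)*y/35)


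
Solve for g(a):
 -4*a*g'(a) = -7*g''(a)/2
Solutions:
 g(a) = C1 + C2*erfi(2*sqrt(7)*a/7)


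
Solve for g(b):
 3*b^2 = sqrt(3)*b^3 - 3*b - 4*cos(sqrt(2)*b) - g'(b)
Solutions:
 g(b) = C1 + sqrt(3)*b^4/4 - b^3 - 3*b^2/2 - 2*sqrt(2)*sin(sqrt(2)*b)


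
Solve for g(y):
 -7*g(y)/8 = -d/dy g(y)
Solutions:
 g(y) = C1*exp(7*y/8)


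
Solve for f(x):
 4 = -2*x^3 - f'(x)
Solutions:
 f(x) = C1 - x^4/2 - 4*x


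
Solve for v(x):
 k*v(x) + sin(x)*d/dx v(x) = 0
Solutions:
 v(x) = C1*exp(k*(-log(cos(x) - 1) + log(cos(x) + 1))/2)


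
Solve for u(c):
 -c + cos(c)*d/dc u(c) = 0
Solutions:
 u(c) = C1 + Integral(c/cos(c), c)


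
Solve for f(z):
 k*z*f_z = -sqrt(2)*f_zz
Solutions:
 f(z) = Piecewise((-2^(3/4)*sqrt(pi)*C1*erf(2^(1/4)*sqrt(k)*z/2)/(2*sqrt(k)) - C2, (k > 0) | (k < 0)), (-C1*z - C2, True))


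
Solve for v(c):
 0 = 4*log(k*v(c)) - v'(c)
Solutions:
 li(k*v(c))/k = C1 + 4*c


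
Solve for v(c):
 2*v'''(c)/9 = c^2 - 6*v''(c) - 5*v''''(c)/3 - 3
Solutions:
 v(c) = C1 + C2*c + c^4/72 - c^3/486 - 1295*c^2/4374 + (C3*sin(sqrt(809)*c/15) + C4*cos(sqrt(809)*c/15))*exp(-c/15)


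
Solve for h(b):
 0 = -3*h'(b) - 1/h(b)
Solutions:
 h(b) = -sqrt(C1 - 6*b)/3
 h(b) = sqrt(C1 - 6*b)/3


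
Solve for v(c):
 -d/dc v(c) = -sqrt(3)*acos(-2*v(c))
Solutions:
 Integral(1/acos(-2*_y), (_y, v(c))) = C1 + sqrt(3)*c


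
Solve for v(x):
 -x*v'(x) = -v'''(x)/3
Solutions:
 v(x) = C1 + Integral(C2*airyai(3^(1/3)*x) + C3*airybi(3^(1/3)*x), x)


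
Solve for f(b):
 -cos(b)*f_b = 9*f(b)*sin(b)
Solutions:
 f(b) = C1*cos(b)^9


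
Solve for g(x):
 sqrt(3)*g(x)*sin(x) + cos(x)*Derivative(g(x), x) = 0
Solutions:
 g(x) = C1*cos(x)^(sqrt(3))


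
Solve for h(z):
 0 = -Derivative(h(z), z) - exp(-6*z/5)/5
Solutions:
 h(z) = C1 + exp(-6*z/5)/6


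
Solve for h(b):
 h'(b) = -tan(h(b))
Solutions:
 h(b) = pi - asin(C1*exp(-b))
 h(b) = asin(C1*exp(-b))


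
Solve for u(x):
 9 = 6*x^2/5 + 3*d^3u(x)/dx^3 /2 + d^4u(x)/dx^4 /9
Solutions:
 u(x) = C1 + C2*x + C3*x^2 + C4*exp(-27*x/2) - x^5/75 + 2*x^4/405 + 10919*x^3/10935


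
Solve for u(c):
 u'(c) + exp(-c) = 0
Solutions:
 u(c) = C1 + exp(-c)


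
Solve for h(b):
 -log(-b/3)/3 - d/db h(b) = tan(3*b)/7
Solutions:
 h(b) = C1 - b*log(-b)/3 + b/3 + b*log(3)/3 + log(cos(3*b))/21


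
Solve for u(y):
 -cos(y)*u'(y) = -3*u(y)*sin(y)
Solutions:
 u(y) = C1/cos(y)^3


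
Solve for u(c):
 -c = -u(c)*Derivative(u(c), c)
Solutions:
 u(c) = -sqrt(C1 + c^2)
 u(c) = sqrt(C1 + c^2)


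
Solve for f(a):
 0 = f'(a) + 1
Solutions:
 f(a) = C1 - a


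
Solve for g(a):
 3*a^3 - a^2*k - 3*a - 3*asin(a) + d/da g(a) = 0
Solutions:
 g(a) = C1 - 3*a^4/4 + a^3*k/3 + 3*a^2/2 + 3*a*asin(a) + 3*sqrt(1 - a^2)


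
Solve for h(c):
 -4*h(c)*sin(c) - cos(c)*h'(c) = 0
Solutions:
 h(c) = C1*cos(c)^4


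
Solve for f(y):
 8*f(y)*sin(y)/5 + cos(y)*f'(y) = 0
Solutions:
 f(y) = C1*cos(y)^(8/5)


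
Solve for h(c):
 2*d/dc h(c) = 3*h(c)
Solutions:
 h(c) = C1*exp(3*c/2)


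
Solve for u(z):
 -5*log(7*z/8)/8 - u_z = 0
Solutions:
 u(z) = C1 - 5*z*log(z)/8 - 5*z*log(7)/8 + 5*z/8 + 15*z*log(2)/8


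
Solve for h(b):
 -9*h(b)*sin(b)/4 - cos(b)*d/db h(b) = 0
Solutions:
 h(b) = C1*cos(b)^(9/4)


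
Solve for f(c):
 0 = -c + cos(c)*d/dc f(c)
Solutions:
 f(c) = C1 + Integral(c/cos(c), c)


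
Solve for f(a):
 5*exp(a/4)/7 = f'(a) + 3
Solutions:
 f(a) = C1 - 3*a + 20*exp(a/4)/7


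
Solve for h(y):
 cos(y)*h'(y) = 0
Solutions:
 h(y) = C1


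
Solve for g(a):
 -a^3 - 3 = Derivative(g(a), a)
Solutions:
 g(a) = C1 - a^4/4 - 3*a


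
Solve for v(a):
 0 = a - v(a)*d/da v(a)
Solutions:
 v(a) = -sqrt(C1 + a^2)
 v(a) = sqrt(C1 + a^2)


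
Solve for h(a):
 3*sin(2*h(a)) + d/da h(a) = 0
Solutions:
 h(a) = pi - acos((-C1 - exp(12*a))/(C1 - exp(12*a)))/2
 h(a) = acos((-C1 - exp(12*a))/(C1 - exp(12*a)))/2


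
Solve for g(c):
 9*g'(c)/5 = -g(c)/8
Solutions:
 g(c) = C1*exp(-5*c/72)


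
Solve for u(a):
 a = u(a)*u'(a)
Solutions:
 u(a) = -sqrt(C1 + a^2)
 u(a) = sqrt(C1 + a^2)


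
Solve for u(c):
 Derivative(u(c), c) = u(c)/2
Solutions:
 u(c) = C1*exp(c/2)


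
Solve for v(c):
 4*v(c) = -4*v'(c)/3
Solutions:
 v(c) = C1*exp(-3*c)


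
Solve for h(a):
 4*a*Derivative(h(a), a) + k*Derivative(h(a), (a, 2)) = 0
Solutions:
 h(a) = C1 + C2*sqrt(k)*erf(sqrt(2)*a*sqrt(1/k))


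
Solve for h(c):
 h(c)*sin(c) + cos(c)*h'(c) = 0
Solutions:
 h(c) = C1*cos(c)


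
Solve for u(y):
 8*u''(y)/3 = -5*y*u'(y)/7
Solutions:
 u(y) = C1 + C2*erf(sqrt(105)*y/28)


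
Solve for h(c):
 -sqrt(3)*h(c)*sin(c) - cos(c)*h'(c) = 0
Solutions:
 h(c) = C1*cos(c)^(sqrt(3))


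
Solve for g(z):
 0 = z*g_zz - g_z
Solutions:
 g(z) = C1 + C2*z^2


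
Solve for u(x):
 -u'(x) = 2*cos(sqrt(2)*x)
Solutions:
 u(x) = C1 - sqrt(2)*sin(sqrt(2)*x)


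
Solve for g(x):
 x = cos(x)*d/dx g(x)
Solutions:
 g(x) = C1 + Integral(x/cos(x), x)


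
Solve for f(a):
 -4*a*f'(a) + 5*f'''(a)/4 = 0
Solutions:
 f(a) = C1 + Integral(C2*airyai(2*2^(1/3)*5^(2/3)*a/5) + C3*airybi(2*2^(1/3)*5^(2/3)*a/5), a)


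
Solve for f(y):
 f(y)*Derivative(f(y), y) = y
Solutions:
 f(y) = -sqrt(C1 + y^2)
 f(y) = sqrt(C1 + y^2)


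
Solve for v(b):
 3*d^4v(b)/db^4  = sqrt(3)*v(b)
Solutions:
 v(b) = C1*exp(-3^(7/8)*b/3) + C2*exp(3^(7/8)*b/3) + C3*sin(3^(7/8)*b/3) + C4*cos(3^(7/8)*b/3)


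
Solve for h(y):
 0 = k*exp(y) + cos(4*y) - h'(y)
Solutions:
 h(y) = C1 + k*exp(y) + sin(4*y)/4


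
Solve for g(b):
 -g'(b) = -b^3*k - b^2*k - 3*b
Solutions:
 g(b) = C1 + b^4*k/4 + b^3*k/3 + 3*b^2/2


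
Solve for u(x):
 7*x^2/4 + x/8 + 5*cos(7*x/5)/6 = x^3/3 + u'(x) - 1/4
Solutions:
 u(x) = C1 - x^4/12 + 7*x^3/12 + x^2/16 + x/4 + 25*sin(7*x/5)/42


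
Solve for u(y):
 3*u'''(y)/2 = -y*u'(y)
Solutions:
 u(y) = C1 + Integral(C2*airyai(-2^(1/3)*3^(2/3)*y/3) + C3*airybi(-2^(1/3)*3^(2/3)*y/3), y)


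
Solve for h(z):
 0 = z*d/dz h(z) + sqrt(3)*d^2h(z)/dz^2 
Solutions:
 h(z) = C1 + C2*erf(sqrt(2)*3^(3/4)*z/6)


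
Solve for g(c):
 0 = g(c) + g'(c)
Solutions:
 g(c) = C1*exp(-c)


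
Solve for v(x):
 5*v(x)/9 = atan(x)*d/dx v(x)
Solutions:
 v(x) = C1*exp(5*Integral(1/atan(x), x)/9)


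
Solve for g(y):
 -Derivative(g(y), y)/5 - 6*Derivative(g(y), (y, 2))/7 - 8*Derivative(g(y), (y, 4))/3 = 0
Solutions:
 g(y) = C1 + C2*exp(y*(-10*3^(2/3)*490^(1/3)/(49 + sqrt(4501))^(1/3) + 2100^(1/3)*(49 + sqrt(4501))^(1/3))/280)*sin(3^(1/6)*y*(30*490^(1/3)/(49 + sqrt(4501))^(1/3) + 3^(2/3)*700^(1/3)*(49 + sqrt(4501))^(1/3))/280) + C3*exp(y*(-10*3^(2/3)*490^(1/3)/(49 + sqrt(4501))^(1/3) + 2100^(1/3)*(49 + sqrt(4501))^(1/3))/280)*cos(3^(1/6)*y*(30*490^(1/3)/(49 + sqrt(4501))^(1/3) + 3^(2/3)*700^(1/3)*(49 + sqrt(4501))^(1/3))/280) + C4*exp(-y*(-10*3^(2/3)*490^(1/3)/(49 + sqrt(4501))^(1/3) + 2100^(1/3)*(49 + sqrt(4501))^(1/3))/140)


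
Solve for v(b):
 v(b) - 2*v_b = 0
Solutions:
 v(b) = C1*exp(b/2)


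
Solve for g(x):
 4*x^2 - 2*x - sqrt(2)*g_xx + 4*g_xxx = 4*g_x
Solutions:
 g(x) = C1 + C2*exp(x*(sqrt(2) + sqrt(66))/8) + C3*exp(x*(-sqrt(66) + sqrt(2))/8) + x^3/3 - sqrt(2)*x^2/4 - x^2/4 + sqrt(2)*x/8 + 9*x/4


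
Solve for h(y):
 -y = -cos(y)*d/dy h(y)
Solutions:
 h(y) = C1 + Integral(y/cos(y), y)


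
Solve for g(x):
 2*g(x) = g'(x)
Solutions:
 g(x) = C1*exp(2*x)


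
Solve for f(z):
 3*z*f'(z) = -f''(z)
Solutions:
 f(z) = C1 + C2*erf(sqrt(6)*z/2)


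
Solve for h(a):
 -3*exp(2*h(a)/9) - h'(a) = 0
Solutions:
 h(a) = 9*log(-sqrt(-1/(C1 - 3*a))) - 9*log(2)/2 + 9*log(3)
 h(a) = 9*log(-1/(C1 - 3*a))/2 - 9*log(2)/2 + 9*log(3)


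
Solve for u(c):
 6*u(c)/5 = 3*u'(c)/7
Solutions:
 u(c) = C1*exp(14*c/5)


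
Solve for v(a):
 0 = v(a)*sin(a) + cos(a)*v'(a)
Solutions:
 v(a) = C1*cos(a)


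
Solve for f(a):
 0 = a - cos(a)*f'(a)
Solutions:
 f(a) = C1 + Integral(a/cos(a), a)


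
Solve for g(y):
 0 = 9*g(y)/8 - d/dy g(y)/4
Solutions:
 g(y) = C1*exp(9*y/2)


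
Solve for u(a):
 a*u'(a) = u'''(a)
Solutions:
 u(a) = C1 + Integral(C2*airyai(a) + C3*airybi(a), a)


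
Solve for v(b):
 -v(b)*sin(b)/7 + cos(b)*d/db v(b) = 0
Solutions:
 v(b) = C1/cos(b)^(1/7)


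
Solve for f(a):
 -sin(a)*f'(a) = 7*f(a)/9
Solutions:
 f(a) = C1*(cos(a) + 1)^(7/18)/(cos(a) - 1)^(7/18)


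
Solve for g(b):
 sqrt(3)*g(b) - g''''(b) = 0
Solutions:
 g(b) = C1*exp(-3^(1/8)*b) + C2*exp(3^(1/8)*b) + C3*sin(3^(1/8)*b) + C4*cos(3^(1/8)*b)


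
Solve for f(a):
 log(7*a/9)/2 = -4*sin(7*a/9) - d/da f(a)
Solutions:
 f(a) = C1 - a*log(a)/2 - a*log(7)/2 + a/2 + a*log(3) + 36*cos(7*a/9)/7


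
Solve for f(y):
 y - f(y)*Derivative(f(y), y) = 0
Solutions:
 f(y) = -sqrt(C1 + y^2)
 f(y) = sqrt(C1 + y^2)


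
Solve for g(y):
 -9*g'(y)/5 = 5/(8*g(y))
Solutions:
 g(y) = -sqrt(C1 - 25*y)/6
 g(y) = sqrt(C1 - 25*y)/6


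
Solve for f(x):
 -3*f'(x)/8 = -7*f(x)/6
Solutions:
 f(x) = C1*exp(28*x/9)


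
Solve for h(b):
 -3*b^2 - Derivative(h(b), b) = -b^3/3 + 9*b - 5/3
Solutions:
 h(b) = C1 + b^4/12 - b^3 - 9*b^2/2 + 5*b/3


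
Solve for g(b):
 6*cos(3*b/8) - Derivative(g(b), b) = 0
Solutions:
 g(b) = C1 + 16*sin(3*b/8)


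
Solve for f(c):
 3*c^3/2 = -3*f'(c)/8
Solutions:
 f(c) = C1 - c^4


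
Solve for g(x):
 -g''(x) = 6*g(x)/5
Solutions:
 g(x) = C1*sin(sqrt(30)*x/5) + C2*cos(sqrt(30)*x/5)


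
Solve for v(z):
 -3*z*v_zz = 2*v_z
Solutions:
 v(z) = C1 + C2*z^(1/3)


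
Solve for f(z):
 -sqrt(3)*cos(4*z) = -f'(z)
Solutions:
 f(z) = C1 + sqrt(3)*sin(4*z)/4


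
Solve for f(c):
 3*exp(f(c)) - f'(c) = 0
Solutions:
 f(c) = log(-1/(C1 + 3*c))


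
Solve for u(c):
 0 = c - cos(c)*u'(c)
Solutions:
 u(c) = C1 + Integral(c/cos(c), c)


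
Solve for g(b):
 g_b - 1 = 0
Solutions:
 g(b) = C1 + b


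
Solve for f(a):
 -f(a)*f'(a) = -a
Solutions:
 f(a) = -sqrt(C1 + a^2)
 f(a) = sqrt(C1 + a^2)


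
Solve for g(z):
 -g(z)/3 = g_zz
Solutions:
 g(z) = C1*sin(sqrt(3)*z/3) + C2*cos(sqrt(3)*z/3)


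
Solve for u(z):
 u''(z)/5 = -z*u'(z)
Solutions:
 u(z) = C1 + C2*erf(sqrt(10)*z/2)


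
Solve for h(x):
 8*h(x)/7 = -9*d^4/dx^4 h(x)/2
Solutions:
 h(x) = (C1*sin(sqrt(6)*7^(3/4)*x/21) + C2*cos(sqrt(6)*7^(3/4)*x/21))*exp(-sqrt(6)*7^(3/4)*x/21) + (C3*sin(sqrt(6)*7^(3/4)*x/21) + C4*cos(sqrt(6)*7^(3/4)*x/21))*exp(sqrt(6)*7^(3/4)*x/21)


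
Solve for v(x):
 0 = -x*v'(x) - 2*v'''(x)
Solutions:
 v(x) = C1 + Integral(C2*airyai(-2^(2/3)*x/2) + C3*airybi(-2^(2/3)*x/2), x)


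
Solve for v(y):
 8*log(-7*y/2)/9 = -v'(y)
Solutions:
 v(y) = C1 - 8*y*log(-y)/9 + 8*y*(-log(7) + log(2) + 1)/9


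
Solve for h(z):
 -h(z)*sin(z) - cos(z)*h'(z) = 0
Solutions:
 h(z) = C1*cos(z)


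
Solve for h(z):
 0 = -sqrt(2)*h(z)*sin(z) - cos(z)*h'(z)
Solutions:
 h(z) = C1*cos(z)^(sqrt(2))


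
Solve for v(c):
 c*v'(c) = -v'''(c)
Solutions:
 v(c) = C1 + Integral(C2*airyai(-c) + C3*airybi(-c), c)


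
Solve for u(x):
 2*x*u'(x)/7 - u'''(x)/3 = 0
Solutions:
 u(x) = C1 + Integral(C2*airyai(6^(1/3)*7^(2/3)*x/7) + C3*airybi(6^(1/3)*7^(2/3)*x/7), x)


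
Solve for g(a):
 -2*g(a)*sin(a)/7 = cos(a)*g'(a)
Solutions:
 g(a) = C1*cos(a)^(2/7)


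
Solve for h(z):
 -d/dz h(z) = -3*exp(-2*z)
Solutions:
 h(z) = C1 - 3*exp(-2*z)/2


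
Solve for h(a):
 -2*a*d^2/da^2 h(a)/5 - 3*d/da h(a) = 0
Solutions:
 h(a) = C1 + C2/a^(13/2)


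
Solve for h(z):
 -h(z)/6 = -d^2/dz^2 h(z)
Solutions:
 h(z) = C1*exp(-sqrt(6)*z/6) + C2*exp(sqrt(6)*z/6)


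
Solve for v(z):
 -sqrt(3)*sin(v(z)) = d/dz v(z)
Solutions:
 v(z) = -acos((-C1 - exp(2*sqrt(3)*z))/(C1 - exp(2*sqrt(3)*z))) + 2*pi
 v(z) = acos((-C1 - exp(2*sqrt(3)*z))/(C1 - exp(2*sqrt(3)*z)))


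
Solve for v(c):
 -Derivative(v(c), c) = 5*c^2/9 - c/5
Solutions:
 v(c) = C1 - 5*c^3/27 + c^2/10


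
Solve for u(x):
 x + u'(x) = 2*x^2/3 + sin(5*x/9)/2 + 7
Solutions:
 u(x) = C1 + 2*x^3/9 - x^2/2 + 7*x - 9*cos(5*x/9)/10


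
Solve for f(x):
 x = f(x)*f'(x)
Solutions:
 f(x) = -sqrt(C1 + x^2)
 f(x) = sqrt(C1 + x^2)


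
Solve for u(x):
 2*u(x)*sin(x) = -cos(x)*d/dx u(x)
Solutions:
 u(x) = C1*cos(x)^2


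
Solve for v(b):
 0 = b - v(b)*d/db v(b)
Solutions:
 v(b) = -sqrt(C1 + b^2)
 v(b) = sqrt(C1 + b^2)


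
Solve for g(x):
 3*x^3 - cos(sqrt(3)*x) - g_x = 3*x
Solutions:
 g(x) = C1 + 3*x^4/4 - 3*x^2/2 - sqrt(3)*sin(sqrt(3)*x)/3


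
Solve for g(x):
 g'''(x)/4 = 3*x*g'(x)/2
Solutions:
 g(x) = C1 + Integral(C2*airyai(6^(1/3)*x) + C3*airybi(6^(1/3)*x), x)


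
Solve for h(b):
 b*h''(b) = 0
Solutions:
 h(b) = C1 + C2*b


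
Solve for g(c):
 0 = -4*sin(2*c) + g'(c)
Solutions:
 g(c) = C1 - 2*cos(2*c)


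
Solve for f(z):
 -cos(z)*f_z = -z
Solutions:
 f(z) = C1 + Integral(z/cos(z), z)


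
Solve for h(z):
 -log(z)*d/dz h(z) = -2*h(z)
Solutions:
 h(z) = C1*exp(2*li(z))


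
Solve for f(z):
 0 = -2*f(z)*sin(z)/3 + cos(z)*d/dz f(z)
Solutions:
 f(z) = C1/cos(z)^(2/3)


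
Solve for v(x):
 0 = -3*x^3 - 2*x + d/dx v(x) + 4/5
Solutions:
 v(x) = C1 + 3*x^4/4 + x^2 - 4*x/5


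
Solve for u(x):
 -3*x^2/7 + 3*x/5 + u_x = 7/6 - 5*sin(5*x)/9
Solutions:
 u(x) = C1 + x^3/7 - 3*x^2/10 + 7*x/6 + cos(5*x)/9


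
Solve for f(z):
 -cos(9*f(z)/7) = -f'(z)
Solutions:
 -z - 7*log(sin(9*f(z)/7) - 1)/18 + 7*log(sin(9*f(z)/7) + 1)/18 = C1


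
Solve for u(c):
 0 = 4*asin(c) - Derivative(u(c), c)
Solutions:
 u(c) = C1 + 4*c*asin(c) + 4*sqrt(1 - c^2)


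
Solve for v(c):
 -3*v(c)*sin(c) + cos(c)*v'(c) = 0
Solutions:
 v(c) = C1/cos(c)^3


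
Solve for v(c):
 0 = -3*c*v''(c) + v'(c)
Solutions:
 v(c) = C1 + C2*c^(4/3)


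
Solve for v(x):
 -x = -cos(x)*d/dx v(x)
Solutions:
 v(x) = C1 + Integral(x/cos(x), x)


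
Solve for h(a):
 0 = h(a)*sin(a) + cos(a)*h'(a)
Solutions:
 h(a) = C1*cos(a)


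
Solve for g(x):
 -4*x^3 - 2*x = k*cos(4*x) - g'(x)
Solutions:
 g(x) = C1 + k*sin(4*x)/4 + x^4 + x^2


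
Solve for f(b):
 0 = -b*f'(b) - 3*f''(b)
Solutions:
 f(b) = C1 + C2*erf(sqrt(6)*b/6)


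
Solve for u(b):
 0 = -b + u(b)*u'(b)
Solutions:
 u(b) = -sqrt(C1 + b^2)
 u(b) = sqrt(C1 + b^2)


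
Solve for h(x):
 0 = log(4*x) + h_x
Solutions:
 h(x) = C1 - x*log(x) - x*log(4) + x


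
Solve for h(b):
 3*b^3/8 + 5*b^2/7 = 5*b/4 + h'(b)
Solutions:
 h(b) = C1 + 3*b^4/32 + 5*b^3/21 - 5*b^2/8


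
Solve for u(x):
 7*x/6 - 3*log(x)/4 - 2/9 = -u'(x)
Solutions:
 u(x) = C1 - 7*x^2/12 + 3*x*log(x)/4 - 19*x/36


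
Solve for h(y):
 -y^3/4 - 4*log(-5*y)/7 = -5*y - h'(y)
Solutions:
 h(y) = C1 + y^4/16 - 5*y^2/2 + 4*y*log(-y)/7 + 4*y*(-1 + log(5))/7


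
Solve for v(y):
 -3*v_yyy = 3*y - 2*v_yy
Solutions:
 v(y) = C1 + C2*y + C3*exp(2*y/3) + y^3/4 + 9*y^2/8


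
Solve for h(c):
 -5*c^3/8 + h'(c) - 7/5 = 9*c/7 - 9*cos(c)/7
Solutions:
 h(c) = C1 + 5*c^4/32 + 9*c^2/14 + 7*c/5 - 9*sin(c)/7


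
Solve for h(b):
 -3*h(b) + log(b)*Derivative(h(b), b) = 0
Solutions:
 h(b) = C1*exp(3*li(b))


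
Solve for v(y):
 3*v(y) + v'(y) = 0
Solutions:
 v(y) = C1*exp(-3*y)


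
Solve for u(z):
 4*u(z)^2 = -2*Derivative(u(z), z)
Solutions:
 u(z) = 1/(C1 + 2*z)


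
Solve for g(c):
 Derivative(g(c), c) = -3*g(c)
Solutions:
 g(c) = C1*exp(-3*c)


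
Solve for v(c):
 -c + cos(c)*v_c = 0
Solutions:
 v(c) = C1 + Integral(c/cos(c), c)


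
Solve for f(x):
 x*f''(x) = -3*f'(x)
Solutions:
 f(x) = C1 + C2/x^2


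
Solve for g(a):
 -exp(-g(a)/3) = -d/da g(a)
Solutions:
 g(a) = 3*log(C1 + a/3)


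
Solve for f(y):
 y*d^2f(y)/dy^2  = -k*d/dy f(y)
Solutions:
 f(y) = C1 + y^(1 - re(k))*(C2*sin(log(y)*Abs(im(k))) + C3*cos(log(y)*im(k)))


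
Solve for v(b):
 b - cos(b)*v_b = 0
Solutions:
 v(b) = C1 + Integral(b/cos(b), b)


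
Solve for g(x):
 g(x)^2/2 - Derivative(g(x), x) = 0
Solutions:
 g(x) = -2/(C1 + x)


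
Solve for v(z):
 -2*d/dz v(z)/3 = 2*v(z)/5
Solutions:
 v(z) = C1*exp(-3*z/5)


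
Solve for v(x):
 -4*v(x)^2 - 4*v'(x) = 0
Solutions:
 v(x) = 1/(C1 + x)


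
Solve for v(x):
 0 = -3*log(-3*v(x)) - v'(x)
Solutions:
 Integral(1/(log(-_y) + log(3)), (_y, v(x)))/3 = C1 - x


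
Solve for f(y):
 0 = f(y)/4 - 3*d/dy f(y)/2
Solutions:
 f(y) = C1*exp(y/6)


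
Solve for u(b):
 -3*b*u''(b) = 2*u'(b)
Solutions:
 u(b) = C1 + C2*b^(1/3)


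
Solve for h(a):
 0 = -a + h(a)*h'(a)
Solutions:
 h(a) = -sqrt(C1 + a^2)
 h(a) = sqrt(C1 + a^2)


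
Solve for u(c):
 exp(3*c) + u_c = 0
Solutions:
 u(c) = C1 - exp(3*c)/3


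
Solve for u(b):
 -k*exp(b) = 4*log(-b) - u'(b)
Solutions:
 u(b) = C1 + 4*b*log(-b) - 4*b + k*exp(b)


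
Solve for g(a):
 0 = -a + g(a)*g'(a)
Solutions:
 g(a) = -sqrt(C1 + a^2)
 g(a) = sqrt(C1 + a^2)


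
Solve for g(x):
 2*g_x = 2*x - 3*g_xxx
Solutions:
 g(x) = C1 + C2*sin(sqrt(6)*x/3) + C3*cos(sqrt(6)*x/3) + x^2/2


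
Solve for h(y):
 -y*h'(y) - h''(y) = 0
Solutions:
 h(y) = C1 + C2*erf(sqrt(2)*y/2)


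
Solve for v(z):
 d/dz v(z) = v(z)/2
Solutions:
 v(z) = C1*exp(z/2)


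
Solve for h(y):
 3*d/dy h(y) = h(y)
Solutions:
 h(y) = C1*exp(y/3)


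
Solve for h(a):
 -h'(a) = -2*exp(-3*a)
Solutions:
 h(a) = C1 - 2*exp(-3*a)/3


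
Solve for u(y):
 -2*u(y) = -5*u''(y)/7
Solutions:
 u(y) = C1*exp(-sqrt(70)*y/5) + C2*exp(sqrt(70)*y/5)


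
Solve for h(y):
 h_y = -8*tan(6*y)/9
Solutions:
 h(y) = C1 + 4*log(cos(6*y))/27


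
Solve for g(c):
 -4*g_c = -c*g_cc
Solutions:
 g(c) = C1 + C2*c^5


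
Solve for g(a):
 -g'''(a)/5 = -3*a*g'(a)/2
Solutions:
 g(a) = C1 + Integral(C2*airyai(15^(1/3)*2^(2/3)*a/2) + C3*airybi(15^(1/3)*2^(2/3)*a/2), a)


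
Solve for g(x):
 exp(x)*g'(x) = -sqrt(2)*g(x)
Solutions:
 g(x) = C1*exp(sqrt(2)*exp(-x))


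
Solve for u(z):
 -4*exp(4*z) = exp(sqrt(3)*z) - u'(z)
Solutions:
 u(z) = C1 + exp(4*z) + sqrt(3)*exp(sqrt(3)*z)/3


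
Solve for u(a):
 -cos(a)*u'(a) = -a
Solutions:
 u(a) = C1 + Integral(a/cos(a), a)


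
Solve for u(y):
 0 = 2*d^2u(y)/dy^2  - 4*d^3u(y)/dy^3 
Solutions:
 u(y) = C1 + C2*y + C3*exp(y/2)


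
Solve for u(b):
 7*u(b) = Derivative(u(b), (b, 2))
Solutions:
 u(b) = C1*exp(-sqrt(7)*b) + C2*exp(sqrt(7)*b)


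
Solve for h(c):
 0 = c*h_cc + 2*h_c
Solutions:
 h(c) = C1 + C2/c


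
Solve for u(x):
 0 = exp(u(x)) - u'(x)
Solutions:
 u(x) = log(-1/(C1 + x))


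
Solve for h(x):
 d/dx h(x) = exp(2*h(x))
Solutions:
 h(x) = log(-sqrt(-1/(C1 + x))) - log(2)/2
 h(x) = log(-1/(C1 + x))/2 - log(2)/2


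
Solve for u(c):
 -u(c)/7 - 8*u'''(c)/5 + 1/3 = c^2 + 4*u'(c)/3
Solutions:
 u(c) = C1*exp(70^(1/3)*c*(-28*5^(1/3)/(27 + sqrt(8569))^(1/3) + 14^(1/3)*(27 + sqrt(8569))^(1/3))/168)*sin(sqrt(3)*70^(1/3)*c*(28*5^(1/3)/(27 + sqrt(8569))^(1/3) + 14^(1/3)*(27 + sqrt(8569))^(1/3))/168) + C2*exp(70^(1/3)*c*(-28*5^(1/3)/(27 + sqrt(8569))^(1/3) + 14^(1/3)*(27 + sqrt(8569))^(1/3))/168)*cos(sqrt(3)*70^(1/3)*c*(28*5^(1/3)/(27 + sqrt(8569))^(1/3) + 14^(1/3)*(27 + sqrt(8569))^(1/3))/168) + C3*exp(-70^(1/3)*c*(-28*5^(1/3)/(27 + sqrt(8569))^(1/3) + 14^(1/3)*(27 + sqrt(8569))^(1/3))/84) - 7*c^2 + 392*c/3 - 10955/9


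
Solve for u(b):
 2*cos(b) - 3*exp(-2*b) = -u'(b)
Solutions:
 u(b) = C1 - 2*sin(b) - 3*exp(-2*b)/2


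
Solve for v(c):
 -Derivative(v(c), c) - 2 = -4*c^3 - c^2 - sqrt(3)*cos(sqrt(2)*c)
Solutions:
 v(c) = C1 + c^4 + c^3/3 - 2*c + sqrt(6)*sin(sqrt(2)*c)/2


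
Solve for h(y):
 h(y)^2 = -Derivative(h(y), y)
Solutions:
 h(y) = 1/(C1 + y)


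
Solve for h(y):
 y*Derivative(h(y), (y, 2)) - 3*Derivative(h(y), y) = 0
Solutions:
 h(y) = C1 + C2*y^4


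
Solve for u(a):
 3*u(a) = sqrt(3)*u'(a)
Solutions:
 u(a) = C1*exp(sqrt(3)*a)


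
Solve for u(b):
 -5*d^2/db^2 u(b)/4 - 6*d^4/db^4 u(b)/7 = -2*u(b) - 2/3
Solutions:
 u(b) = C1*exp(-sqrt(3)*b*sqrt(-35 + sqrt(6601))/12) + C2*exp(sqrt(3)*b*sqrt(-35 + sqrt(6601))/12) + C3*sin(sqrt(3)*b*sqrt(35 + sqrt(6601))/12) + C4*cos(sqrt(3)*b*sqrt(35 + sqrt(6601))/12) - 1/3


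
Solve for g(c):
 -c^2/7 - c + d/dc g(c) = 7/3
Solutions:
 g(c) = C1 + c^3/21 + c^2/2 + 7*c/3


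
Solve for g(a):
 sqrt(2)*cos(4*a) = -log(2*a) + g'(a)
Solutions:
 g(a) = C1 + a*log(a) - a + a*log(2) + sqrt(2)*sin(4*a)/4


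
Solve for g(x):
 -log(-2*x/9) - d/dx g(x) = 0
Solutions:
 g(x) = C1 - x*log(-x) + x*(-log(2) + 1 + 2*log(3))


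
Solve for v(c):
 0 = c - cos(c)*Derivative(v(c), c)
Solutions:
 v(c) = C1 + Integral(c/cos(c), c)


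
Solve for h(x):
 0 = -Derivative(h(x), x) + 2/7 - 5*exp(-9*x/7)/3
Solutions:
 h(x) = C1 + 2*x/7 + 35*exp(-9*x/7)/27


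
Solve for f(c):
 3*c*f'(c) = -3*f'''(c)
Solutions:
 f(c) = C1 + Integral(C2*airyai(-c) + C3*airybi(-c), c)


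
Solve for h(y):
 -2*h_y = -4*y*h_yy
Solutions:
 h(y) = C1 + C2*y^(3/2)


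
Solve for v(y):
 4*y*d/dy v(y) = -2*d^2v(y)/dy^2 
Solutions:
 v(y) = C1 + C2*erf(y)


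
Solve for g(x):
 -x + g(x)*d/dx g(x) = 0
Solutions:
 g(x) = -sqrt(C1 + x^2)
 g(x) = sqrt(C1 + x^2)


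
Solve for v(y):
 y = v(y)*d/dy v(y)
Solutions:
 v(y) = -sqrt(C1 + y^2)
 v(y) = sqrt(C1 + y^2)


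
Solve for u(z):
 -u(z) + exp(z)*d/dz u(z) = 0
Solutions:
 u(z) = C1*exp(-exp(-z))


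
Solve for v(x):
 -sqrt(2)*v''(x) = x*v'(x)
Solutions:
 v(x) = C1 + C2*erf(2^(1/4)*x/2)


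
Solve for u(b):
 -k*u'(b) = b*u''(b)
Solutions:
 u(b) = C1 + b^(1 - re(k))*(C2*sin(log(b)*Abs(im(k))) + C3*cos(log(b)*im(k)))


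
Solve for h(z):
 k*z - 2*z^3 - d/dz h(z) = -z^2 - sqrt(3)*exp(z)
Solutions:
 h(z) = C1 + k*z^2/2 - z^4/2 + z^3/3 + sqrt(3)*exp(z)


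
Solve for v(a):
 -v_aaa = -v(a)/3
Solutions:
 v(a) = C3*exp(3^(2/3)*a/3) + (C1*sin(3^(1/6)*a/2) + C2*cos(3^(1/6)*a/2))*exp(-3^(2/3)*a/6)


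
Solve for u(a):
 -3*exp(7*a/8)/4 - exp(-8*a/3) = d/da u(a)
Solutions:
 u(a) = C1 - 6*exp(7*a/8)/7 + 3*exp(-8*a/3)/8


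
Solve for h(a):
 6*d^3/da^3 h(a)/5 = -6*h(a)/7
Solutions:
 h(a) = C3*exp(-5^(1/3)*7^(2/3)*a/7) + (C1*sin(sqrt(3)*5^(1/3)*7^(2/3)*a/14) + C2*cos(sqrt(3)*5^(1/3)*7^(2/3)*a/14))*exp(5^(1/3)*7^(2/3)*a/14)


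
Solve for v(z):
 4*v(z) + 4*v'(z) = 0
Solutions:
 v(z) = C1*exp(-z)


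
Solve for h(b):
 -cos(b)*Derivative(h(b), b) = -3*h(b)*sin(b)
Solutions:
 h(b) = C1/cos(b)^3


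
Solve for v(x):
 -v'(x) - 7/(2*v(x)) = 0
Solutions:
 v(x) = -sqrt(C1 - 7*x)
 v(x) = sqrt(C1 - 7*x)


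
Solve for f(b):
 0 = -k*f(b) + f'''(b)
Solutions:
 f(b) = C1*exp(b*k^(1/3)) + C2*exp(b*k^(1/3)*(-1 + sqrt(3)*I)/2) + C3*exp(-b*k^(1/3)*(1 + sqrt(3)*I)/2)


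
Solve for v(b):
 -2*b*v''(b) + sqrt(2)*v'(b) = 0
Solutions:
 v(b) = C1 + C2*b^(sqrt(2)/2 + 1)


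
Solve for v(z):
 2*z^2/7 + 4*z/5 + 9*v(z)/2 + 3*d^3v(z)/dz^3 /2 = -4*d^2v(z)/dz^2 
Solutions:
 v(z) = C3*exp(-3*z) - 4*z^2/63 - 8*z/45 + (C1*sin(sqrt(35)*z/6) + C2*cos(sqrt(35)*z/6))*exp(z/6) + 64/567


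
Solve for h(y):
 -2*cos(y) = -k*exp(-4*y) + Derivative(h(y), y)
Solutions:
 h(y) = C1 - k*exp(-4*y)/4 - 2*sin(y)


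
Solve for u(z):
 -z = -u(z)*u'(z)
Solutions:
 u(z) = -sqrt(C1 + z^2)
 u(z) = sqrt(C1 + z^2)


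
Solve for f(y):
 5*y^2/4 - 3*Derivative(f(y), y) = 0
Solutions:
 f(y) = C1 + 5*y^3/36


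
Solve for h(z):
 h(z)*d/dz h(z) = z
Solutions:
 h(z) = -sqrt(C1 + z^2)
 h(z) = sqrt(C1 + z^2)


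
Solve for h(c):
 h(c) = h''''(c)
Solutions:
 h(c) = C1*exp(-c) + C2*exp(c) + C3*sin(c) + C4*cos(c)


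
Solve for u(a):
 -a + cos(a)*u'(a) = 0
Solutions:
 u(a) = C1 + Integral(a/cos(a), a)


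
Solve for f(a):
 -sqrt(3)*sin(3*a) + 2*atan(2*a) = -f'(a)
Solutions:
 f(a) = C1 - 2*a*atan(2*a) + log(4*a^2 + 1)/2 - sqrt(3)*cos(3*a)/3


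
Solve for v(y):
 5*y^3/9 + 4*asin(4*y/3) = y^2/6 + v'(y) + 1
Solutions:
 v(y) = C1 + 5*y^4/36 - y^3/18 + 4*y*asin(4*y/3) - y + sqrt(9 - 16*y^2)


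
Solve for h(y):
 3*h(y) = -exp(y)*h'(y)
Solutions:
 h(y) = C1*exp(3*exp(-y))


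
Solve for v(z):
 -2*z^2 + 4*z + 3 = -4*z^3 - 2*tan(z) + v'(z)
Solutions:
 v(z) = C1 + z^4 - 2*z^3/3 + 2*z^2 + 3*z - 2*log(cos(z))


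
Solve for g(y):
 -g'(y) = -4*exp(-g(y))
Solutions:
 g(y) = log(C1 + 4*y)


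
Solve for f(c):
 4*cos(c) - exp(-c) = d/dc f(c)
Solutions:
 f(c) = C1 + 4*sin(c) + exp(-c)


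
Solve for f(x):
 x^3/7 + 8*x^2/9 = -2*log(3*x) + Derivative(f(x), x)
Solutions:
 f(x) = C1 + x^4/28 + 8*x^3/27 + 2*x*log(x) - 2*x + x*log(9)


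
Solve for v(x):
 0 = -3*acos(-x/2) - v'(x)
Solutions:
 v(x) = C1 - 3*x*acos(-x/2) - 3*sqrt(4 - x^2)


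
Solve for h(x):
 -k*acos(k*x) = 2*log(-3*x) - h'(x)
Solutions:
 h(x) = C1 + k*Piecewise((x*acos(k*x) - sqrt(-k^2*x^2 + 1)/k, Ne(k, 0)), (pi*x/2, True)) + 2*x*log(-x) - 2*x + 2*x*log(3)


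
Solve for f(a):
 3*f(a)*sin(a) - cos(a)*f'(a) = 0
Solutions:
 f(a) = C1/cos(a)^3


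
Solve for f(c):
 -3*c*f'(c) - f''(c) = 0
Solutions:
 f(c) = C1 + C2*erf(sqrt(6)*c/2)


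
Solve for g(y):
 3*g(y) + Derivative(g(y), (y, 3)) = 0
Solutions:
 g(y) = C3*exp(-3^(1/3)*y) + (C1*sin(3^(5/6)*y/2) + C2*cos(3^(5/6)*y/2))*exp(3^(1/3)*y/2)


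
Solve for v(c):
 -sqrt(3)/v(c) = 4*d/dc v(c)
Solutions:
 v(c) = -sqrt(C1 - 2*sqrt(3)*c)/2
 v(c) = sqrt(C1 - 2*sqrt(3)*c)/2


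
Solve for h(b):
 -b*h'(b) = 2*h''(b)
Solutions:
 h(b) = C1 + C2*erf(b/2)


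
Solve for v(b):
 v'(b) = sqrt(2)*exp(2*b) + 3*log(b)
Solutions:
 v(b) = C1 + 3*b*log(b) - 3*b + sqrt(2)*exp(2*b)/2


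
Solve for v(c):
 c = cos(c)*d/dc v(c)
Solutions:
 v(c) = C1 + Integral(c/cos(c), c)


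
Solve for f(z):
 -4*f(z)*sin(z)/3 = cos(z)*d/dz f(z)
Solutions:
 f(z) = C1*cos(z)^(4/3)


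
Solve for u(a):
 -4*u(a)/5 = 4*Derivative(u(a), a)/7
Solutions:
 u(a) = C1*exp(-7*a/5)


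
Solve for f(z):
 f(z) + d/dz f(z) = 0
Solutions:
 f(z) = C1*exp(-z)


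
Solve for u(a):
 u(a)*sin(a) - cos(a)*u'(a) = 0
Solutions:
 u(a) = C1/cos(a)


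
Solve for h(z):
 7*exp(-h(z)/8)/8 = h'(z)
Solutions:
 h(z) = 8*log(C1 + 7*z/64)


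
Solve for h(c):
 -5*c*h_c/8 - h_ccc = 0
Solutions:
 h(c) = C1 + Integral(C2*airyai(-5^(1/3)*c/2) + C3*airybi(-5^(1/3)*c/2), c)


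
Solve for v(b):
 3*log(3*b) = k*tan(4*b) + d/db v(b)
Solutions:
 v(b) = C1 + 3*b*log(b) - 3*b + 3*b*log(3) + k*log(cos(4*b))/4


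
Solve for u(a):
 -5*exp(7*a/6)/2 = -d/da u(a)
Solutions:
 u(a) = C1 + 15*exp(7*a/6)/7


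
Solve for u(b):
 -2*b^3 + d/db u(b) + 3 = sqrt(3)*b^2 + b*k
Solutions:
 u(b) = C1 + b^4/2 + sqrt(3)*b^3/3 + b^2*k/2 - 3*b


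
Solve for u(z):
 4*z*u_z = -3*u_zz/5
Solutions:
 u(z) = C1 + C2*erf(sqrt(30)*z/3)


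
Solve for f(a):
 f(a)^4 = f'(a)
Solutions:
 f(a) = (-1/(C1 + 3*a))^(1/3)
 f(a) = (-1/(C1 + a))^(1/3)*(-3^(2/3) - 3*3^(1/6)*I)/6
 f(a) = (-1/(C1 + a))^(1/3)*(-3^(2/3) + 3*3^(1/6)*I)/6


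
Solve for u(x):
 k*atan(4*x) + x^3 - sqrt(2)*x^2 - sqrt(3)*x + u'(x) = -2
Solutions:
 u(x) = C1 - k*(x*atan(4*x) - log(16*x^2 + 1)/8) - x^4/4 + sqrt(2)*x^3/3 + sqrt(3)*x^2/2 - 2*x


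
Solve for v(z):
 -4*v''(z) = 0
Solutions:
 v(z) = C1 + C2*z


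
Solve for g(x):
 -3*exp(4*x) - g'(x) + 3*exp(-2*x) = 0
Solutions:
 g(x) = C1 - 3*exp(4*x)/4 - 3*exp(-2*x)/2


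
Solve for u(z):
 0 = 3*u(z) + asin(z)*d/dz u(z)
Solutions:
 u(z) = C1*exp(-3*Integral(1/asin(z), z))


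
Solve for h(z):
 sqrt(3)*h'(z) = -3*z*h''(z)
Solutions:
 h(z) = C1 + C2*z^(1 - sqrt(3)/3)


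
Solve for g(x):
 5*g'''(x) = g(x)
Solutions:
 g(x) = C3*exp(5^(2/3)*x/5) + (C1*sin(sqrt(3)*5^(2/3)*x/10) + C2*cos(sqrt(3)*5^(2/3)*x/10))*exp(-5^(2/3)*x/10)


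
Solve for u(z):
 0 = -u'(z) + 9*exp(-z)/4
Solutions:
 u(z) = C1 - 9*exp(-z)/4


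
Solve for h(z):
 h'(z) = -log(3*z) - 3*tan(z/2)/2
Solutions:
 h(z) = C1 - z*log(z) - z*log(3) + z + 3*log(cos(z/2))


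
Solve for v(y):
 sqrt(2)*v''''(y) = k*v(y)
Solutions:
 v(y) = C1*exp(-2^(7/8)*k^(1/4)*y/2) + C2*exp(2^(7/8)*k^(1/4)*y/2) + C3*exp(-2^(7/8)*I*k^(1/4)*y/2) + C4*exp(2^(7/8)*I*k^(1/4)*y/2)


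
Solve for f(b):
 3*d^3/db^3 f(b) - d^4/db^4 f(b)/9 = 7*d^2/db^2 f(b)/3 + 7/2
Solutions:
 f(b) = C1 + C2*b + C3*exp(b*(27 - sqrt(645))/2) + C4*exp(b*(sqrt(645) + 27)/2) - 3*b^2/4


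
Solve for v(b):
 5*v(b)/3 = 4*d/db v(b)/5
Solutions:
 v(b) = C1*exp(25*b/12)


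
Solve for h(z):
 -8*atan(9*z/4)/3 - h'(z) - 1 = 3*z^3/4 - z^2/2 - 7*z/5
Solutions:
 h(z) = C1 - 3*z^4/16 + z^3/6 + 7*z^2/10 - 8*z*atan(9*z/4)/3 - z + 16*log(81*z^2 + 16)/27


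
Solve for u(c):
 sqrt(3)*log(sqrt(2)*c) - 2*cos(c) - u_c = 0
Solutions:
 u(c) = C1 + sqrt(3)*c*(log(c) - 1) + sqrt(3)*c*log(2)/2 - 2*sin(c)
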